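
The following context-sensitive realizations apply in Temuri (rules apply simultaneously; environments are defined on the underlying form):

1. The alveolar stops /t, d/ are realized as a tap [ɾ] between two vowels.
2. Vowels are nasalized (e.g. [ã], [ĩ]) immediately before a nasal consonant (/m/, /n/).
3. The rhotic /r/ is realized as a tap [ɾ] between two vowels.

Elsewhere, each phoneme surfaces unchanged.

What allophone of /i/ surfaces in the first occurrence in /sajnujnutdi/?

[i]

/i/ (word-final) is in the target of rule 2 but the environment (before a nasal consonant) is not met → [i].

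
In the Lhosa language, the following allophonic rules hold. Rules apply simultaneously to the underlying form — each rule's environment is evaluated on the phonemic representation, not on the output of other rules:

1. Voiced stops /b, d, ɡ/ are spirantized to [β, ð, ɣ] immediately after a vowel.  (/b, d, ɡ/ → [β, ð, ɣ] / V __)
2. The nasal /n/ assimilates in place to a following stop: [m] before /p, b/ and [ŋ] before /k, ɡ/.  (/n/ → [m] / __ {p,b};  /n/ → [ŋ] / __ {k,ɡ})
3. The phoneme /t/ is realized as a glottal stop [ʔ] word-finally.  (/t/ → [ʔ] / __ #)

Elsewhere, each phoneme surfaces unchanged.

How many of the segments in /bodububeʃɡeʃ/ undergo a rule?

Segments that undergo a rule: /d/ → [ð] (rule 1); /b/ → [β] (rule 1); /b/ → [β] (rule 1).
All other segments surface unchanged.

3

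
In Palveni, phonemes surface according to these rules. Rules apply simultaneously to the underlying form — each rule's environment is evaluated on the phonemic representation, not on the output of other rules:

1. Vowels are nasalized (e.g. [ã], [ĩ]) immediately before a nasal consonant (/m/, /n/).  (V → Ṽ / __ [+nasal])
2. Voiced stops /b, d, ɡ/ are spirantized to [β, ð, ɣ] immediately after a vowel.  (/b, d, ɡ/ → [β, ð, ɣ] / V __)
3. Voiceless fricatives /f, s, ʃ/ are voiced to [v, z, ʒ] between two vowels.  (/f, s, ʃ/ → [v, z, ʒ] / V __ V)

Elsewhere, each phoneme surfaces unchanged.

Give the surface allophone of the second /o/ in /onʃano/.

/o/ — word-final; rule 1 does not apply here → [o].

[o]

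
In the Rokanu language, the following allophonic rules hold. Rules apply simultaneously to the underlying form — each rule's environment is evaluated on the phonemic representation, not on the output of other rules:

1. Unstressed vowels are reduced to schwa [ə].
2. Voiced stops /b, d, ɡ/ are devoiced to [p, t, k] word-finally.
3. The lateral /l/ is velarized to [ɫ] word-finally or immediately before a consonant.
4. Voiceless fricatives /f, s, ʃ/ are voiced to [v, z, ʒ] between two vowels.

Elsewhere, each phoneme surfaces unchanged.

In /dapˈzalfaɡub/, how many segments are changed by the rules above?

5

Segments that undergo a rule: /a/ → [ə] (rule 1); /l/ → [ɫ] (rule 3); /a/ → [ə] (rule 1); /u/ → [ə] (rule 1); /b/ → [p] (rule 2).
All other segments surface unchanged.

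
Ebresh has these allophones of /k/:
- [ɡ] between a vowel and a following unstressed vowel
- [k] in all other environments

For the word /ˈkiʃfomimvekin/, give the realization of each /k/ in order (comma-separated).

Occurrence 1 (position 1): no conditioning environment matches → elsewhere allophone [k].
Occurrence 2 (position 11): between a vowel and a following unstressed vowel → [ɡ].

[k], [ɡ]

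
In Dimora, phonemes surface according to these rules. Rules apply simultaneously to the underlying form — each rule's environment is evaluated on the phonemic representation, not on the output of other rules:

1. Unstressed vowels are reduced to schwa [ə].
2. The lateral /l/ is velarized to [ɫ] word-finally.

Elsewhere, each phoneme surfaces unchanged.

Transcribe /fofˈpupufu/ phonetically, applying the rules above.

/o/ — between /f/ and /f/, in an unstressed syllable — surfaces as [ə] (rule 1).
/u/ (between /p/ and /p/): rule 1 targets it, but not in an unstressed syllable → unchanged [u].
/u/ (between /p/ and /f/): in an unstressed syllable, so rule 1 applies → [ə].
/u/ (word-final) occurs in an unstressed syllable → [ə] by rule 1.

[fəfˈpupəfə]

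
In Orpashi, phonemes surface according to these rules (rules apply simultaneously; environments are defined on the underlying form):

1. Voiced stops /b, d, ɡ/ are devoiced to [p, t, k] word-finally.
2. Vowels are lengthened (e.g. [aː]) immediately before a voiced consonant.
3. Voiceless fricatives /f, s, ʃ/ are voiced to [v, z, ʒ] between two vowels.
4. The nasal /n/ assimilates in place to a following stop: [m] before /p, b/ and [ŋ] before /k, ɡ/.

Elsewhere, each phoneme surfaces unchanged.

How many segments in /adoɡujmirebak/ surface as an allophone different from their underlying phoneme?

Segments that undergo a rule: /a/ → [aː] (rule 2); /o/ → [oː] (rule 2); /u/ → [uː] (rule 2); /i/ → [iː] (rule 2); /e/ → [eː] (rule 2).
All other segments surface unchanged.

5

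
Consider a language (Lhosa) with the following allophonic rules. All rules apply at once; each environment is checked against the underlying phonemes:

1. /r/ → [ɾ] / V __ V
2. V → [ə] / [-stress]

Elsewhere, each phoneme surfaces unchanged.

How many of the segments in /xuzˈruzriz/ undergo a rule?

Segments that undergo a rule: /u/ → [ə] (rule 2); /i/ → [ə] (rule 2).
All other segments surface unchanged.

2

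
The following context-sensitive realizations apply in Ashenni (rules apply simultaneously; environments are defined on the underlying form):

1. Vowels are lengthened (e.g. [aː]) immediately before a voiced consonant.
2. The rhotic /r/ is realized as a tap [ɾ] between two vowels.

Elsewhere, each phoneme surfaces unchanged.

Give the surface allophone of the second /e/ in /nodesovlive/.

[e]

/e/ (word-final): rule 1 targets it, but not before a voiced consonant → unchanged [e].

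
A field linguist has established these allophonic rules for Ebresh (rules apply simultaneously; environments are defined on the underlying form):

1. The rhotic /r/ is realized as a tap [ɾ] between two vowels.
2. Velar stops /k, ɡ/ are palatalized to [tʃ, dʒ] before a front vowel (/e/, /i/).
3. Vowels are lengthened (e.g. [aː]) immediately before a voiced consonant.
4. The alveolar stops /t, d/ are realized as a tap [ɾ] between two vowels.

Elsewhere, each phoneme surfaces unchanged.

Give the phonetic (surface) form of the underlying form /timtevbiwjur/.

[tiːmteːvbiːwjuːr]

/t/ (word-initial) fails the environment for rule 4, so it stays [t].
/i/ — between /t/ and /m/, before a voiced consonant — surfaces as [iː] (rule 3).
/t/ — between /m/ and /e/; rule 4 does not apply here → [t].
Rule 3 applies to /e/ (between /t/ and /v/: before a voiced consonant) → [eː].
/i/ — between /b/ and /w/, before a voiced consonant — surfaces as [iː] (rule 3).
/u/ (between /j/ and /r/) occurs before a voiced consonant → [uː] by rule 3.
/r/ (word-final): rule 1 targets it, but not between two vowels → unchanged [r].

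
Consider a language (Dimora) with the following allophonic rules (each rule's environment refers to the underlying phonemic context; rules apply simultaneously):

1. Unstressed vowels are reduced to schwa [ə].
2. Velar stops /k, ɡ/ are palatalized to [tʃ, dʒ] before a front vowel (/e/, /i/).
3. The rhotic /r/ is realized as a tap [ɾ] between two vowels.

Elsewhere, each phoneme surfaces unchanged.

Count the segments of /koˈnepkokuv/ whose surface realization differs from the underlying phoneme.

3

Segments that undergo a rule: /o/ → [ə] (rule 1); /o/ → [ə] (rule 1); /u/ → [ə] (rule 1).
All other segments surface unchanged.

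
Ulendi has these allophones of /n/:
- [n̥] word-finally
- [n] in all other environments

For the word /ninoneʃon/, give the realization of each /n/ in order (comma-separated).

[n], [n], [n], [n̥]

Occurrence 1 (position 1): no conditioning environment matches → elsewhere allophone [n].
Occurrence 2 (position 3): no conditioning environment matches → elsewhere allophone [n].
Occurrence 3 (position 5): no conditioning environment matches → elsewhere allophone [n].
Occurrence 4 (position 9): word-finally → [n̥].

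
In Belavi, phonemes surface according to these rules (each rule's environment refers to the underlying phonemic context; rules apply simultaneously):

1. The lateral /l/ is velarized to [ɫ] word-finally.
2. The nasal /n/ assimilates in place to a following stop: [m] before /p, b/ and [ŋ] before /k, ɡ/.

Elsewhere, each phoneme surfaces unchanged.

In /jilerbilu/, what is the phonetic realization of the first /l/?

[l]

/l/ (between /i/ and /e/): rule 1 targets it, but not word-finally → unchanged [l].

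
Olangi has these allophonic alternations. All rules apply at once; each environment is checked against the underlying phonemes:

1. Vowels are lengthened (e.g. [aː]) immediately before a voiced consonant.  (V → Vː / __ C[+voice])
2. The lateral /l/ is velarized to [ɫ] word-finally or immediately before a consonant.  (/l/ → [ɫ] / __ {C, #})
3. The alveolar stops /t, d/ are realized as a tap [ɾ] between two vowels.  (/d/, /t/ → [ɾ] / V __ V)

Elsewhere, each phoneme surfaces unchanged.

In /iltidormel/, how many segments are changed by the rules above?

7

Segments that undergo a rule: /i/ → [iː] (rule 1); /l/ → [ɫ] (rule 2); /i/ → [iː] (rule 1); /d/ → [ɾ] (rule 3); /o/ → [oː] (rule 1); /e/ → [eː] (rule 1); /l/ → [ɫ] (rule 2).
All other segments surface unchanged.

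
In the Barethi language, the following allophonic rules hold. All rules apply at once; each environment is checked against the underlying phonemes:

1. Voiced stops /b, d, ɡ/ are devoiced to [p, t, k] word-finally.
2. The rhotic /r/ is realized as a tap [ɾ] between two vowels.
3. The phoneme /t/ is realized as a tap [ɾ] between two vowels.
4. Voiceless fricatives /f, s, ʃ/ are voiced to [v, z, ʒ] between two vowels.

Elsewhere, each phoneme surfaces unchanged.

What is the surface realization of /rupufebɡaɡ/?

/r/ (word-initial) fails the environment for rule 2, so it stays [r].
Rule 4 applies to /f/ (between /u/ and /e/: between two vowels) → [v].
/b/ (between /e/ and /ɡ/) fails the environment for rule 1, so it stays [b].
/ɡ/ (between /b/ and /a/) fails the environment for rule 1, so it stays [ɡ].
/ɡ/ meets the environment for rule 1 (word-finally) → [k].

[rupuvebɡak]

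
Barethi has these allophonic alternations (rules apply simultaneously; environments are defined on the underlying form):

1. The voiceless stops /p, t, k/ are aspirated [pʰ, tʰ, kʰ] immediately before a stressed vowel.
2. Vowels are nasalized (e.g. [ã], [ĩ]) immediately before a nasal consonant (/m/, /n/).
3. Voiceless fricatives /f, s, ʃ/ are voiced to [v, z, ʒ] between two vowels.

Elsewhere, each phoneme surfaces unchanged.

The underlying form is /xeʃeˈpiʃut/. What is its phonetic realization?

[xeʒeˈpʰiʒut]

/x/ stays [x].
/e/ (between /x/ and /ʃ/) is in the target of rule 2 but the environment (before a nasal consonant) is not met → [e].
/ʃ/ meets the environment for rule 3 (between two vowels) → [ʒ].
/e/ (between /ʃ/ and /p/): rule 2 targets it, but not before a nasal consonant → unchanged [e].
/p/ (between /e/ and /i/): immediately before a stressed vowel, so rule 1 applies → [pʰ].
/i/ (between /p/ and /ʃ/) fails the environment for rule 2, so it stays [i].
/ʃ/ meets the environment for rule 3 (between two vowels) → [ʒ].
/u/ (between /ʃ/ and /t/) fails the environment for rule 2, so it stays [u].
/t/ — word-final; rule 1 does not apply here → [t].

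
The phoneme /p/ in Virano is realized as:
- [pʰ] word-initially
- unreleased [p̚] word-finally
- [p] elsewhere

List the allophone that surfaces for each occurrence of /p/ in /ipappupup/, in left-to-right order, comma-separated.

[p], [p], [p], [p], [p̚]

Occurrence 1 (position 2): no conditioning environment matches → elsewhere allophone [p].
Occurrence 2 (position 4): no conditioning environment matches → elsewhere allophone [p].
Occurrence 3 (position 5): no conditioning environment matches → elsewhere allophone [p].
Occurrence 4 (position 7): no conditioning environment matches → elsewhere allophone [p].
Occurrence 5 (position 9): word-finally → [p̚].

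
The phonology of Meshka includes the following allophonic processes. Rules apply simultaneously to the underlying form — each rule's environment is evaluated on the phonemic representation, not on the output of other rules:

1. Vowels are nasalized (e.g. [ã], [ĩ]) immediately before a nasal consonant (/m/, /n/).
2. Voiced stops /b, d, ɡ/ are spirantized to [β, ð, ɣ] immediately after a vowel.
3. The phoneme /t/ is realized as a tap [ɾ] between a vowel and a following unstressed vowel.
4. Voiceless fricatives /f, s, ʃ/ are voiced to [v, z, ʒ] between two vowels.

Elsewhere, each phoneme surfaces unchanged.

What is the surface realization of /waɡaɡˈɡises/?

/w/ stays [w].
/a/ — between /w/ and /ɡ/; rule 1 does not apply here → [a].
/ɡ/ (between /a/ and /a/): immediately after a vowel, so rule 2 applies → [ɣ].
/a/ (between /ɡ/ and /ɡ/): rule 1 targets it, but not before a nasal consonant → unchanged [a].
/ɡ/ — between /a/ and /ɡ/, immediately after a vowel — surfaces as [ɣ] (rule 2).
/ɡ/ (between /ɡ/ and /i/) is in the target of rule 2 but the environment (immediately after a vowel) is not met → [ɡ].
/i/ (between /ɡ/ and /s/) fails the environment for rule 1, so it stays [i].
/s/ (between /i/ and /e/): between two vowels, so rule 4 applies → [z].
/e/ (between /s/ and /s/) is in the target of rule 1 but the environment (before a nasal consonant) is not met → [e].
/s/ (word-final) fails the environment for rule 4, so it stays [s].

[waɣaɣˈɡizes]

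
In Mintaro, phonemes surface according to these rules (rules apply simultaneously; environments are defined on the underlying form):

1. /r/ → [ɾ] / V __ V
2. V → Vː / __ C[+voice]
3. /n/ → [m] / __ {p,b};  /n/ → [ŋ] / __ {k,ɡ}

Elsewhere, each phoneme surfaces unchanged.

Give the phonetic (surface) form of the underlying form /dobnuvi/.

/d/ stays [d].
Rule 2 applies to /o/ (between /d/ and /b/: before a voiced consonant) → [oː].
/b/ — not in any rule's target class → [b].
/n/ (between /b/ and /u/) fails the environment for rule 3, so it stays [n].
/u/ (between /n/ and /v/): before a voiced consonant, so rule 2 applies → [uː].
/v/ stays [v].
/i/ (word-final) fails the environment for rule 2, so it stays [i].

[doːbnuːvi]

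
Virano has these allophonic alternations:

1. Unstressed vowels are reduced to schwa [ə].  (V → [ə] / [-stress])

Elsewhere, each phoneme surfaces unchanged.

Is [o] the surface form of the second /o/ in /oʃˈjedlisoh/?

/o/ (between /s/ and /h/): in an unstressed syllable, so rule 1 applies → [ə].
The actual realization is [ə], not [o].

No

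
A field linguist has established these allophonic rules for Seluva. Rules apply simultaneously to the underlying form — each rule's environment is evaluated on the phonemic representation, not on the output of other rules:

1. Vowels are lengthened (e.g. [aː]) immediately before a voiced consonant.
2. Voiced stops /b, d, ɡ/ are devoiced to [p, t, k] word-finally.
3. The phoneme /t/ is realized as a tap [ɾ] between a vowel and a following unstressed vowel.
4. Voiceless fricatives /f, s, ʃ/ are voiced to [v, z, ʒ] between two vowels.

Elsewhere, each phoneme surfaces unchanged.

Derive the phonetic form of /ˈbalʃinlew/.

/b/ (word-initial): rule 2 targets it, but not word-finally → unchanged [b].
/a/ (between /b/ and /l/): before a voiced consonant, so rule 1 applies → [aː].
/ʃ/ — between /l/ and /i/; rule 4 does not apply here → [ʃ].
Rule 1 applies to /i/ (between /ʃ/ and /n/: before a voiced consonant) → [iː].
/e/ meets the environment for rule 1 (before a voiced consonant) → [eː].

[ˈbaːlʃiːnleːw]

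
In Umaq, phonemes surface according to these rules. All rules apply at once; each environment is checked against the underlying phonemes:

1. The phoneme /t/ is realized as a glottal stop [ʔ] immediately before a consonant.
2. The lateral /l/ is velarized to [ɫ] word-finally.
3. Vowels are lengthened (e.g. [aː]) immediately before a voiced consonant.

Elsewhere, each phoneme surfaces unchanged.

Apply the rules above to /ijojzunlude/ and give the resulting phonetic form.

Rule 3 applies to /i/ (word-initial: before a voiced consonant) → [iː].
/j/ (between /i/ and /o/) is unaffected → [j].
/o/ meets the environment for rule 3 (before a voiced consonant) → [oː].
/j/ stays [j].
/z/ (between /j/ and /u/): no rule targets it → [z].
/u/ meets the environment for rule 3 (before a voiced consonant) → [uː].
/n/ — not in any rule's target class → [n].
/l/ (between /n/ and /u/) fails the environment for rule 2, so it stays [l].
/u/ (between /l/ and /d/) occurs before a voiced consonant → [uː] by rule 3.
/d/ stays [d].
/e/ (word-final) fails the environment for rule 3, so it stays [e].

[iːjoːjzuːnluːde]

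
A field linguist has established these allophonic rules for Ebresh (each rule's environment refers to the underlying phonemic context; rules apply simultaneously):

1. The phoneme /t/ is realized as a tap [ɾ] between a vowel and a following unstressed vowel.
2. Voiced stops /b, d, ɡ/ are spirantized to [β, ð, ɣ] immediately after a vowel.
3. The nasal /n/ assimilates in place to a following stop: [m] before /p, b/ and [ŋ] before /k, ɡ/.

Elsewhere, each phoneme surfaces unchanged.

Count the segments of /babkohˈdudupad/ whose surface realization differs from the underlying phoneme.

Segments that undergo a rule: /b/ → [β] (rule 2); /d/ → [ð] (rule 2); /d/ → [ð] (rule 2).
All other segments surface unchanged.

3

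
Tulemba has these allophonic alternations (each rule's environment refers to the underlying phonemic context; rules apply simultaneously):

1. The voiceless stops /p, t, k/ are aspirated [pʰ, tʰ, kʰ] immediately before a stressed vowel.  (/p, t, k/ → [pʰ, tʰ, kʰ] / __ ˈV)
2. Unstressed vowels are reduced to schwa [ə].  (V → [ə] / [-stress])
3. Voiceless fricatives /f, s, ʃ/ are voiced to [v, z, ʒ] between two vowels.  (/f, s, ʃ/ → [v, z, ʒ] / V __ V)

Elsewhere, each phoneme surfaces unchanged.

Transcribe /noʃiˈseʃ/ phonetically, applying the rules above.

/n/ stays [n].
Rule 2 applies to /o/ (between /n/ and /ʃ/: in an unstressed syllable) → [ə].
Rule 3 applies to /ʃ/ (between /o/ and /i/: between two vowels) → [ʒ].
/i/ — between /ʃ/ and /s/, in an unstressed syllable — surfaces as [ə] (rule 2).
Rule 3 applies to /s/ (between /i/ and /e/: between two vowels) → [z].
/e/ (between /s/ and /ʃ/) fails the environment for rule 2, so it stays [e].
/ʃ/ — word-final; rule 3 does not apply here → [ʃ].

[nəʒəˈzeʃ]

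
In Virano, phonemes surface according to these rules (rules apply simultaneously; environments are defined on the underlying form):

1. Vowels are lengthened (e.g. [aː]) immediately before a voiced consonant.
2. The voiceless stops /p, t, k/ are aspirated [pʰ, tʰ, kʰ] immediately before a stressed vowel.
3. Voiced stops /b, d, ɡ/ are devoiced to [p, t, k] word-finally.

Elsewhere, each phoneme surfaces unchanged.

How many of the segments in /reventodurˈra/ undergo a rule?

4

Segments that undergo a rule: /e/ → [eː] (rule 1); /e/ → [eː] (rule 1); /o/ → [oː] (rule 1); /u/ → [uː] (rule 1).
All other segments surface unchanged.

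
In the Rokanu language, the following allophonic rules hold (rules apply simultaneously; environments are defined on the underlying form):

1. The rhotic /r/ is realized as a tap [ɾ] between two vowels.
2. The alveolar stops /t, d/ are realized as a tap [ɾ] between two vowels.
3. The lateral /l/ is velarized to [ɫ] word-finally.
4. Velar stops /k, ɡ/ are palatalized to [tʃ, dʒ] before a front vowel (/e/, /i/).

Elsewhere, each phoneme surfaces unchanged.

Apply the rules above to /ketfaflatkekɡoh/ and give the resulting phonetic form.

/k/ (word-initial): before a front vowel, so rule 4 applies → [tʃ].
/e/ — not in any rule's target class → [e].
/t/ (between /e/ and /f/) is in the target of rule 2 but the environment (between two vowels) is not met → [t].
/f/ — not in any rule's target class → [f].
/a/ (between /f/ and /f/): no rule targets it → [a].
/f/ stays [f].
/l/ (between /f/ and /a/) fails the environment for rule 3, so it stays [l].
/a/ (between /l/ and /t/): no rule targets it → [a].
/t/ (between /a/ and /k/) is in the target of rule 2 but the environment (between two vowels) is not met → [t].
/k/ — between /t/ and /e/, before a front vowel — surfaces as [tʃ] (rule 4).
/e/ stays [e].
/k/ (between /e/ and /ɡ/) is in the target of rule 4 but the environment (before a front vowel) is not met → [k].
/ɡ/ (between /k/ and /o/) fails the environment for rule 4, so it stays [ɡ].
/o/ — not in any rule's target class → [o].
/h/ (word-final): no rule targets it → [h].

[tʃetfaflattʃekɡoh]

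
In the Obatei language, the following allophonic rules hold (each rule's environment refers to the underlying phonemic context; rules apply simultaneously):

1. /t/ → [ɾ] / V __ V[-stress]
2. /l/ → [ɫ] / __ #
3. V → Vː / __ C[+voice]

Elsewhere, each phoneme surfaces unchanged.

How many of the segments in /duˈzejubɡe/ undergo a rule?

Segments that undergo a rule: /u/ → [uː] (rule 3); /e/ → [eː] (rule 3); /u/ → [uː] (rule 3).
All other segments surface unchanged.

3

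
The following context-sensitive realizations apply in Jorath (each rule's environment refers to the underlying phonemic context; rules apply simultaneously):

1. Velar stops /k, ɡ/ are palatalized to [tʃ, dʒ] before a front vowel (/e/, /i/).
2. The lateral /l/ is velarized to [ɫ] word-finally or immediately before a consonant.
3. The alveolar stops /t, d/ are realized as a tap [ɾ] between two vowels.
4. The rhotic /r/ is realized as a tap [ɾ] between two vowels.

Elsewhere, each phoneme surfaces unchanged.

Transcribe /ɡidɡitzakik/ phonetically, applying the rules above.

[dʒiddʒitzatʃik]

/ɡ/ meets the environment for rule 1 (before a front vowel) → [dʒ].
/d/ (between /i/ and /ɡ/): rule 3 targets it, but not between two vowels → unchanged [d].
/ɡ/ (between /d/ and /i/): before a front vowel, so rule 1 applies → [dʒ].
/t/ (between /i/ and /z/) fails the environment for rule 3, so it stays [t].
/k/ (between /a/ and /i/): before a front vowel, so rule 1 applies → [tʃ].
/k/ (word-final): rule 1 targets it, but not before a front vowel → unchanged [k].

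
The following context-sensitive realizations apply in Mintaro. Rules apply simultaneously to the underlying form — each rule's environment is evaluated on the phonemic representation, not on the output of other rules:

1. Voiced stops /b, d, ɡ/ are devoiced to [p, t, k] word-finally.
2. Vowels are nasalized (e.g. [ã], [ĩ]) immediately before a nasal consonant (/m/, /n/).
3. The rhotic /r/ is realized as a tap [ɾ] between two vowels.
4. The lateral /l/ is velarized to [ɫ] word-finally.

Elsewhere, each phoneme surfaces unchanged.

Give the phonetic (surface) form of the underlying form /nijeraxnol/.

[nijeɾaxnoɫ]

/n/ (word-initial) is unaffected → [n].
/i/ (between /n/ and /j/): rule 2 targets it, but not before a nasal consonant → unchanged [i].
/j/ — not in any rule's target class → [j].
/e/ (between /j/ and /r/) is in the target of rule 2 but the environment (before a nasal consonant) is not met → [e].
/r/ (between /e/ and /a/) occurs between two vowels → [ɾ] by rule 3.
/a/ — between /r/ and /x/; rule 2 does not apply here → [a].
/x/ (between /a/ and /n/): no rule targets it → [x].
/n/ (between /x/ and /o/): no rule targets it → [n].
/o/ (between /n/ and /l/) is in the target of rule 2 but the environment (before a nasal consonant) is not met → [o].
/l/ (word-final) occurs word-finally → [ɫ] by rule 4.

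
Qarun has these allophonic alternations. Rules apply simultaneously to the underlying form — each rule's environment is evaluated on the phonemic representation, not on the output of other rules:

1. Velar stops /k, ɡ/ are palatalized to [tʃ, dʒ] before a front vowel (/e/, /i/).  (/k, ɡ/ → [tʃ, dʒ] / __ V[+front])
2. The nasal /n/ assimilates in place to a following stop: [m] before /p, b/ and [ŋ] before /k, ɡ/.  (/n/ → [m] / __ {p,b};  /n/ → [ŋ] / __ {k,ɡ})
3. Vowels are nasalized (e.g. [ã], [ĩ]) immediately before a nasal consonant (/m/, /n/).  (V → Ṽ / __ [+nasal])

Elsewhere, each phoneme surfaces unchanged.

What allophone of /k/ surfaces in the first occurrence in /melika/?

/k/ — between /i/ and /a/; rule 1 does not apply here → [k].

[k]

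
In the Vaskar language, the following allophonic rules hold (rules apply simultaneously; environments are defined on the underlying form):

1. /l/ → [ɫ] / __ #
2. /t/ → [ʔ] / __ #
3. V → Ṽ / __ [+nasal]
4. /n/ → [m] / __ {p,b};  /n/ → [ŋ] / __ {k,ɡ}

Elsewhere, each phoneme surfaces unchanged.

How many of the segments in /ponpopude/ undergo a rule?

2

Segments that undergo a rule: /o/ → [õ] (rule 3); /n/ → [m] (rule 4).
All other segments surface unchanged.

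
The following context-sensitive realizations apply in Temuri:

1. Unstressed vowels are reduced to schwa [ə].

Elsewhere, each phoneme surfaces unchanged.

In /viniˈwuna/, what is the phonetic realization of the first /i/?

[ə]

/i/ — between /v/ and /n/, in an unstressed syllable — surfaces as [ə] (rule 1).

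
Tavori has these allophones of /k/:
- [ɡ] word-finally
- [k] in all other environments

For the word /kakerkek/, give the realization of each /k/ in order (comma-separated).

[k], [k], [k], [ɡ]

Occurrence 1 (position 1): no conditioning environment matches → elsewhere allophone [k].
Occurrence 2 (position 3): no conditioning environment matches → elsewhere allophone [k].
Occurrence 3 (position 6): no conditioning environment matches → elsewhere allophone [k].
Occurrence 4 (position 8): word-finally → [ɡ].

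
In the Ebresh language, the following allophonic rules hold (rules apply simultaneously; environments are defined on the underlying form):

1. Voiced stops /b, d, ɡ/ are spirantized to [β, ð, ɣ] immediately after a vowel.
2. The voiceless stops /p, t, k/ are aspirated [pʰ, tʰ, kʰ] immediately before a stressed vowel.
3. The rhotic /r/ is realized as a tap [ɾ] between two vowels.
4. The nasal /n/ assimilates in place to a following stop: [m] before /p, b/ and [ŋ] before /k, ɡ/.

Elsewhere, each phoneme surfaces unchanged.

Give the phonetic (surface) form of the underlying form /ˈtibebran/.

[ˈtʰiβeβran]

/t/ meets the environment for rule 2 (immediately before a stressed vowel) → [tʰ].
/b/ (between /i/ and /e/) occurs immediately after a vowel → [β] by rule 1.
Rule 1 applies to /b/ (between /e/ and /r/: immediately after a vowel) → [β].
/r/ (between /b/ and /a/) fails the environment for rule 3, so it stays [r].
/n/ — word-final; rule 4 does not apply here → [n].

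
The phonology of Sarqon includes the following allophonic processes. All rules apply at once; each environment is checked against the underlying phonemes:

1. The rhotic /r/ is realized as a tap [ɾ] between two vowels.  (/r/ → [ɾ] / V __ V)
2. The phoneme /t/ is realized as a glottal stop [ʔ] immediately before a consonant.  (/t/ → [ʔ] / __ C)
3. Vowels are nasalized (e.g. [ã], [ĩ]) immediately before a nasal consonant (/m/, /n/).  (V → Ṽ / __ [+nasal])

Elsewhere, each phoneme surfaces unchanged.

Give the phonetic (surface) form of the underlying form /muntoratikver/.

/u/ — between /m/ and /n/, before a nasal consonant — surfaces as [ũ] (rule 3).
/t/ (between /n/ and /o/): rule 2 targets it, but not immediately before a consonant → unchanged [t].
/o/ (between /t/ and /r/) fails the environment for rule 3, so it stays [o].
/r/ meets the environment for rule 1 (between two vowels) → [ɾ].
/a/ (between /r/ and /t/) fails the environment for rule 3, so it stays [a].
/t/ — between /a/ and /i/; rule 2 does not apply here → [t].
/i/ — between /t/ and /k/; rule 3 does not apply here → [i].
/e/ (between /v/ and /r/): rule 3 targets it, but not before a nasal consonant → unchanged [e].
/r/ (word-final) is in the target of rule 1 but the environment (between two vowels) is not met → [r].

[mũntoɾatikver]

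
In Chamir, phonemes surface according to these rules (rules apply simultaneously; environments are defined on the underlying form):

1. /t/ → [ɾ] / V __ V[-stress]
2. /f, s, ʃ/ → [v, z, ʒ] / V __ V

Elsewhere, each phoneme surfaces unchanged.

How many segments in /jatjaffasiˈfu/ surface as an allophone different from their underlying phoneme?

2

Segments that undergo a rule: /s/ → [z] (rule 2); /f/ → [v] (rule 2).
All other segments surface unchanged.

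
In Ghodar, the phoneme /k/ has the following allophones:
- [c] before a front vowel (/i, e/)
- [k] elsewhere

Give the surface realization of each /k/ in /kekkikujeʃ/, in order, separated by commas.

[c], [k], [c], [k]

Occurrence 1 (position 1): before a front vowel → [c].
Occurrence 2 (position 3): no conditioning environment matches → elsewhere allophone [k].
Occurrence 3 (position 4): before a front vowel → [c].
Occurrence 4 (position 6): no conditioning environment matches → elsewhere allophone [k].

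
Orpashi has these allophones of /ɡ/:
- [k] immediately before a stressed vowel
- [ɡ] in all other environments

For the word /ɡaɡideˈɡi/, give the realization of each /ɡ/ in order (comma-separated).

Occurrence 1 (position 1): no conditioning environment matches → elsewhere allophone [ɡ].
Occurrence 2 (position 3): no conditioning environment matches → elsewhere allophone [ɡ].
Occurrence 3 (position 7): immediately before a stressed vowel → [k].

[ɡ], [ɡ], [k]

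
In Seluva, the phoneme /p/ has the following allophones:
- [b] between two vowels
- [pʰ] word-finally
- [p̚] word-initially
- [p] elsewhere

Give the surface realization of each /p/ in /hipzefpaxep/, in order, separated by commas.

Occurrence 1 (position 3): no conditioning environment matches → elsewhere allophone [p].
Occurrence 2 (position 7): no conditioning environment matches → elsewhere allophone [p].
Occurrence 3 (position 11): word-finally → [pʰ].

[p], [p], [pʰ]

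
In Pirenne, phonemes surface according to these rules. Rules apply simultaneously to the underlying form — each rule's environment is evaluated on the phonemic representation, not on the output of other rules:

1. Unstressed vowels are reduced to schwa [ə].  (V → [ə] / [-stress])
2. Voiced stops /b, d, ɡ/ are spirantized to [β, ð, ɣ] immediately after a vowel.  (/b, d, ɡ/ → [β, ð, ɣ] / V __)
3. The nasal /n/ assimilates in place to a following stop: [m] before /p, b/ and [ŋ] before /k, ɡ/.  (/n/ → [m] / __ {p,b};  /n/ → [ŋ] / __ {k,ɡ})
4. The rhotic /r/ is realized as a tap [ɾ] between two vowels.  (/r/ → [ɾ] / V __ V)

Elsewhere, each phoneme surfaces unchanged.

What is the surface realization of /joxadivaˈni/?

/o/ meets the environment for rule 1 (in an unstressed syllable) → [ə].
/a/ (between /x/ and /d/): in an unstressed syllable, so rule 1 applies → [ə].
Rule 2 applies to /d/ (between /a/ and /i/: immediately after a vowel) → [ð].
/i/ (between /d/ and /v/) occurs in an unstressed syllable → [ə] by rule 1.
/a/ — between /v/ and /n/, in an unstressed syllable — surfaces as [ə] (rule 1).
/n/ (between /a/ and /i/) is in the target of rule 3 but the environment (before a labial or velar stop) is not met → [n].
/i/ (word-final): rule 1 targets it, but not in an unstressed syllable → unchanged [i].

[jəxəðəvəˈni]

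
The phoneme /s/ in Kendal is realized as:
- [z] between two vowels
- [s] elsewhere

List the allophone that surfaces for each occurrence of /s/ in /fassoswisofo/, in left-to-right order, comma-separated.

[s], [s], [s], [z]

Occurrence 1 (position 3): no conditioning environment matches → elsewhere allophone [s].
Occurrence 2 (position 4): no conditioning environment matches → elsewhere allophone [s].
Occurrence 3 (position 6): no conditioning environment matches → elsewhere allophone [s].
Occurrence 4 (position 9): between two vowels → [z].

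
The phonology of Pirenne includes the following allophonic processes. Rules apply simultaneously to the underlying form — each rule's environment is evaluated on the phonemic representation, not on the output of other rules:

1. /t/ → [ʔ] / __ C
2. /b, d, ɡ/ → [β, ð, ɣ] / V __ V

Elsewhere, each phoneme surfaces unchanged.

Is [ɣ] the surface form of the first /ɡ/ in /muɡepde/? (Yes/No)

/ɡ/ meets the environment for rule 2 (between two vowels) → [ɣ].
The actual realization is [ɣ], which matches [ɣ].

Yes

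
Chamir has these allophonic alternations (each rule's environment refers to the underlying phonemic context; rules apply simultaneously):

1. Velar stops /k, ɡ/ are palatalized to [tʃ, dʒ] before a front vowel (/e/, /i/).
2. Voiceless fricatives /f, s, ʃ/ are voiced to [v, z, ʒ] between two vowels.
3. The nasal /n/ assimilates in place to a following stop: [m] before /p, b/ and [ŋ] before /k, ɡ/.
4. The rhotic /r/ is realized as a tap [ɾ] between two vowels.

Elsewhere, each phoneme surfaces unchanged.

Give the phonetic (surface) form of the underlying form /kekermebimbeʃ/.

[tʃetʃermebimbeʃ]

/k/ (word-initial) occurs before a front vowel → [tʃ] by rule 1.
/k/ meets the environment for rule 1 (before a front vowel) → [tʃ].
/r/ — between /e/ and /m/; rule 4 does not apply here → [r].
/ʃ/ (word-final) fails the environment for rule 2, so it stays [ʃ].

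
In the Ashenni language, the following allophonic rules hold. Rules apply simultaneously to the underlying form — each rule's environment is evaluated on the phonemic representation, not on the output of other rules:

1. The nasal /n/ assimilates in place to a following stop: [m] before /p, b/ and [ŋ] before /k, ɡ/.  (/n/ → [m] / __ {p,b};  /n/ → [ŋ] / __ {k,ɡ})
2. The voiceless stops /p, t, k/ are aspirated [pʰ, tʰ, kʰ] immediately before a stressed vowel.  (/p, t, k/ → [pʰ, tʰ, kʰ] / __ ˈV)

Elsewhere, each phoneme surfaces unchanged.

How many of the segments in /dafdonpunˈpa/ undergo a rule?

Segments that undergo a rule: /n/ → [m] (rule 1); /n/ → [m] (rule 1); /p/ → [pʰ] (rule 2).
All other segments surface unchanged.

3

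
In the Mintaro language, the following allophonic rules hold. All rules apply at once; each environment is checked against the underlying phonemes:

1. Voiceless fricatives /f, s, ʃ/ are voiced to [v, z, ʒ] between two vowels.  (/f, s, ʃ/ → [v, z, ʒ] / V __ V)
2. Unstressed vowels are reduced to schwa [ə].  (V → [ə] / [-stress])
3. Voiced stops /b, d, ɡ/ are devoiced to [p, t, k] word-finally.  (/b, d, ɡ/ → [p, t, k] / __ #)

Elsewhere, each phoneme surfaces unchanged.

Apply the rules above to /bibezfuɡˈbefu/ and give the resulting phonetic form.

[bəbəzfəɡˈbevə]

/b/ (word-initial) is in the target of rule 3 but the environment (word-finally) is not met → [b].
/i/ meets the environment for rule 2 (in an unstressed syllable) → [ə].
/b/ (between /i/ and /e/) is in the target of rule 3 but the environment (word-finally) is not met → [b].
/e/ (between /b/ and /z/): in an unstressed syllable, so rule 2 applies → [ə].
/f/ — between /z/ and /u/; rule 1 does not apply here → [f].
/u/ — between /f/ and /ɡ/, in an unstressed syllable — surfaces as [ə] (rule 2).
/ɡ/ (between /u/ and /b/) is in the target of rule 3 but the environment (word-finally) is not met → [ɡ].
/b/ (between /ɡ/ and /e/) is in the target of rule 3 but the environment (word-finally) is not met → [b].
/e/ (between /b/ and /f/) fails the environment for rule 2, so it stays [e].
/f/ (between /e/ and /u/) occurs between two vowels → [v] by rule 1.
/u/ — word-final, in an unstressed syllable — surfaces as [ə] (rule 2).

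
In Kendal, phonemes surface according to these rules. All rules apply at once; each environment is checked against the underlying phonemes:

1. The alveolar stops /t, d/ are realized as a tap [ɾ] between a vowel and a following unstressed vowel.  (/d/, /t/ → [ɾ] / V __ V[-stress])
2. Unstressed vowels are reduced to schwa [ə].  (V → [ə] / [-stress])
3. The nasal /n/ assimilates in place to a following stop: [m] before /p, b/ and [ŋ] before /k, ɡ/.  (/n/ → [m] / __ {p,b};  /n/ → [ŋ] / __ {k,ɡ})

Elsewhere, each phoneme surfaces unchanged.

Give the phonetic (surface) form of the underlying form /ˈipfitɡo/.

[ˈipfətɡə]

/i/ (word-initial) fails the environment for rule 2, so it stays [i].
/p/ (between /i/ and /f/) is unaffected → [p].
/f/ stays [f].
/i/ meets the environment for rule 2 (in an unstressed syllable) → [ə].
/t/ (between /i/ and /ɡ/) fails the environment for rule 1, so it stays [t].
/ɡ/ (between /t/ and /o/) is unaffected → [ɡ].
/o/ — word-final, in an unstressed syllable — surfaces as [ə] (rule 2).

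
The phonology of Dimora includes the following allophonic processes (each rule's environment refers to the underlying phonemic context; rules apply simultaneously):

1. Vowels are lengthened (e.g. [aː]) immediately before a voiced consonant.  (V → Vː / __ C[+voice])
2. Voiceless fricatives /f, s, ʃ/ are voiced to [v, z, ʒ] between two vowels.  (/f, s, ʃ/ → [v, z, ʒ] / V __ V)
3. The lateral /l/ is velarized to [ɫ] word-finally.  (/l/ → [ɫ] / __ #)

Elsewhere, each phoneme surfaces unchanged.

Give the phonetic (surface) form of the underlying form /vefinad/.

[veviːnaːd]

/v/ (word-initial) is unaffected → [v].
/e/ (between /v/ and /f/) is in the target of rule 1 but the environment (before a voiced consonant) is not met → [e].
/f/ (between /e/ and /i/) occurs between two vowels → [v] by rule 2.
Rule 1 applies to /i/ (between /f/ and /n/: before a voiced consonant) → [iː].
/n/ (between /i/ and /a/) is unaffected → [n].
Rule 1 applies to /a/ (between /n/ and /d/: before a voiced consonant) → [aː].
/d/ (word-final) is unaffected → [d].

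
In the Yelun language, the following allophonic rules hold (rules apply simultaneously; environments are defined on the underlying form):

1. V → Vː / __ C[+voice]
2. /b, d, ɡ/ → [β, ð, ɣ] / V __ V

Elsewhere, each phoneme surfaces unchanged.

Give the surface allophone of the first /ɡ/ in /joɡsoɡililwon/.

/ɡ/ (between /o/ and /s/): rule 2 targets it, but not between two vowels → unchanged [ɡ].

[ɡ]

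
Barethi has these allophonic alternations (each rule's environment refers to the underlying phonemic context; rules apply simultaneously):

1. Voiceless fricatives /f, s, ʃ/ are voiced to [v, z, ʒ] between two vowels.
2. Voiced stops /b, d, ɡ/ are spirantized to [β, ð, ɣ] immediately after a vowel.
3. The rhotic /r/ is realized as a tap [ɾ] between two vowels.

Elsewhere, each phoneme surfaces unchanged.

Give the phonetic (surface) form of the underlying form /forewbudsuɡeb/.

[foɾewbuðsuɣeβ]

/f/ (word-initial) fails the environment for rule 1, so it stays [f].
/r/ (between /o/ and /e/) occurs between two vowels → [ɾ] by rule 3.
/b/ (between /w/ and /u/) fails the environment for rule 2, so it stays [b].
/d/ (between /u/ and /s/): immediately after a vowel, so rule 2 applies → [ð].
/s/ (between /d/ and /u/) is in the target of rule 1 but the environment (between two vowels) is not met → [s].
/ɡ/ (between /u/ and /e/): immediately after a vowel, so rule 2 applies → [ɣ].
/b/ (word-final) occurs immediately after a vowel → [β] by rule 2.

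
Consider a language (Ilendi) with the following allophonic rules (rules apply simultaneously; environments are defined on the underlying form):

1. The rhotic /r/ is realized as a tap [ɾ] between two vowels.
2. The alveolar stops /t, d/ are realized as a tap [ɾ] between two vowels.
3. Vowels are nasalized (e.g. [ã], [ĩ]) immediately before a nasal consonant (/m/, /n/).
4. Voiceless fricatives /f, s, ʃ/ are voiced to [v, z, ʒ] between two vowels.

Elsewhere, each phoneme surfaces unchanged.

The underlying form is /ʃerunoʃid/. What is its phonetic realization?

[ʃeɾũnoʒid]

/ʃ/ — word-initial; rule 4 does not apply here → [ʃ].
/e/ (between /ʃ/ and /r/): rule 3 targets it, but not before a nasal consonant → unchanged [e].
/r/ (between /e/ and /u/): between two vowels, so rule 1 applies → [ɾ].
/u/ meets the environment for rule 3 (before a nasal consonant) → [ũ].
/n/ stays [n].
/o/ (between /n/ and /ʃ/): rule 3 targets it, but not before a nasal consonant → unchanged [o].
/ʃ/ (between /o/ and /i/): between two vowels, so rule 4 applies → [ʒ].
/i/ (between /ʃ/ and /d/) is in the target of rule 3 but the environment (before a nasal consonant) is not met → [i].
/d/ — word-final; rule 2 does not apply here → [d].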